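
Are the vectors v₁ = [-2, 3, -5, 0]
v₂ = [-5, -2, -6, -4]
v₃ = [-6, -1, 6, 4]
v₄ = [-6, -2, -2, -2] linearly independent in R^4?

linearly independent

Form the 4×4 matrix with these as columns; its determinant is -146.
A nonzero determinant means the columns are linearly independent.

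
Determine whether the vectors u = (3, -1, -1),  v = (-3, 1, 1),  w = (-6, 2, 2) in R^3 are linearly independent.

linearly dependent

One vector is a scalar multiple of another, so the set is dependent.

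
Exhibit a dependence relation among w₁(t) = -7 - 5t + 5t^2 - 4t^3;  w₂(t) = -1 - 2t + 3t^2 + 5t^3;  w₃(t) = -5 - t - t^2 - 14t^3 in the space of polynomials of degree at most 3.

Take coordinates with respect to {1, t, …, t^3}.
Row-reduce the matrix with w₁, w₂, w₃ as columns; the null space gives the coefficients.
A generator of the null space is (1, -2, -1).

w₁ - 2w₂ - w₃ = 0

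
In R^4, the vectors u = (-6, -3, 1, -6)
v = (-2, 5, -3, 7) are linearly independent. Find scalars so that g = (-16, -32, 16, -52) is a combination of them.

Write g = a₁u + a₂v and equate components.
Row-reducing the augmented matrix gives the unique coefficients (a₁, a₂) = (4, -4).

g = 4u - 4v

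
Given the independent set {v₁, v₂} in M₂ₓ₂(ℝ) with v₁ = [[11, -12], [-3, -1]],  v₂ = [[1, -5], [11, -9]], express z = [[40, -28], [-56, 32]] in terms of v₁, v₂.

Identify each element with its coordinate vector in ℝ⁴ via {E₁₁, E₁₂, E₂₁, E₂₂}.
Since v₁, v₂ are independent, the coefficients expressing z are uniquely determined by a linear system.
The system has the unique solution (α₁, α₂) = (4, -4).

z = 4v₁ - 4v₂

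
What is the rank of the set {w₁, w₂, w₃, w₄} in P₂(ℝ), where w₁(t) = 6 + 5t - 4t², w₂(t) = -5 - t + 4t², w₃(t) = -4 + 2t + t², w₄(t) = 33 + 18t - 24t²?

rank 3

Represent each element by its coordinate vector in ℝ³.
Put the 3×4 matrix [w₁|w₂|w₃|w₄] into echelon form.
The echelon form has 3 nonzero rows, so the rank is 3.
(With 4 elements in a 3-dimensional space the rank is at most 3.)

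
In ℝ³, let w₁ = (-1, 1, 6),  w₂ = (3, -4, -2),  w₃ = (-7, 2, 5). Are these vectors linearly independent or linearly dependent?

linearly independent

Form the 3×3 matrix with these as columns; its determinant is -117.
A nonzero determinant means the columns are linearly independent.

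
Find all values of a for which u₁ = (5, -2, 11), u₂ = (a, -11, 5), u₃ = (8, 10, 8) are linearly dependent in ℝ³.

a = -11/7

The set is linearly dependent precisely when det[u₁; u₂; u₃] = 0.
The determinant works out to 126*a + 198.
Solving 126*a + 198 = 0 yields a = -11/7.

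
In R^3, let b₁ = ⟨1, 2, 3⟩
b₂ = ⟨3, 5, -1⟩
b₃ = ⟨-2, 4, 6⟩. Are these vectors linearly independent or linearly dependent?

linearly independent

Place the vectors as rows of a 3×3 matrix and reduce to echelon form.
The reduction yields 3 nonzero rows, so the rank is 3.
Since rank = 3 (the number of vectors), the set is linearly independent.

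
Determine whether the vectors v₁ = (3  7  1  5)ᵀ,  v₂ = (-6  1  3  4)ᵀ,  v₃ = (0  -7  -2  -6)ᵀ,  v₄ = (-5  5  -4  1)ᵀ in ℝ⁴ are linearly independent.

linearly independent

The matrix [v₁|v₂|v₃|v₄] has determinant 96.
A nonzero determinant means the columns are linearly independent.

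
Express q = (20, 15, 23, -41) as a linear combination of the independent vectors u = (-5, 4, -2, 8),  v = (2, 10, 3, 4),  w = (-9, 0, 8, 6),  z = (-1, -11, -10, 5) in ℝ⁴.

Solve the system with u, v, w, z as columns and q as the right-hand side.
Row-reducing the augmented matrix gives the unique coefficients (α₁, …, α₄) = (-2, -1, -1, -3).

q = -2u - v - w - 3z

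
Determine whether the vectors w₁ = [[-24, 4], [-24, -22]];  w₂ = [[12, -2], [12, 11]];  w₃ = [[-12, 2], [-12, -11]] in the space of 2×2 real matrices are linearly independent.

Write each element as a coordinate vector in ℝ⁴ using {E₁₁, E₁₂, E₂₁, E₂₂}.
Row-reduce the matrix whose columns are w₁, w₂, w₃.
The reduction yields 1 nonzero row, so the rank is 1.
Since rank 1 < 3, the set is linearly dependent.
Indeed w₁ + 2w₂ = 0.

linearly dependent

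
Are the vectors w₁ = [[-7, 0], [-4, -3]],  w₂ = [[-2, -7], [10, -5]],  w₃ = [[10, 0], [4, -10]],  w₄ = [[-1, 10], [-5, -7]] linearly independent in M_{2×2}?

linearly independent

Write each element as a coordinate vector in ℝ⁴ using {E₁₁, E₁₂, E₂₁, E₂₂}.
The matrix [w₁|w₂|w₃|w₄] has determinant 9092.
A nonzero determinant means the columns are linearly independent.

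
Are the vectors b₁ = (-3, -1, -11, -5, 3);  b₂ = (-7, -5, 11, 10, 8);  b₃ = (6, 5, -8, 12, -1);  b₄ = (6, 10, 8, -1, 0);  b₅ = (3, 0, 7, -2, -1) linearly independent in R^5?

linearly independent

Form the 5×5 matrix with these as columns; its determinant is -70656.
A nonzero determinant means the columns are linearly independent.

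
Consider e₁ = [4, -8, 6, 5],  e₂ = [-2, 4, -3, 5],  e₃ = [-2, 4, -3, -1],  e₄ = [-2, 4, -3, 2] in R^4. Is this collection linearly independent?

linearly dependent

The matrix [e₁|e₂|e₃|e₄] has determinant 0.
A zero determinant means the columns are linearly dependent.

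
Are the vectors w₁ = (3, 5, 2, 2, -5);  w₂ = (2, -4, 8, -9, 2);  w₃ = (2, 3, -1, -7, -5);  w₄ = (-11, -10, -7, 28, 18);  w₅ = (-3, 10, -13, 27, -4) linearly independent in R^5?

Place the vectors as rows of a 5×5 matrix and reduce to echelon form.
The reduction yields 3 nonzero rows, so the rank is 3.
Since rank 3 < 5, the set is linearly dependent.

linearly dependent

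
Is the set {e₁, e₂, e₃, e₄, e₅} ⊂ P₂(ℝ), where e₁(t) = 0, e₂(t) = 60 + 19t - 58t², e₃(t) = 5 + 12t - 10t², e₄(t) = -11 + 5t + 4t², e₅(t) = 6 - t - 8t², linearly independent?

Write each element as a coordinate vector in ℝ³ using {1, t, t²}.
There are 5 vectors in a 3-dimensional space, so they cannot be linearly independent.

linearly dependent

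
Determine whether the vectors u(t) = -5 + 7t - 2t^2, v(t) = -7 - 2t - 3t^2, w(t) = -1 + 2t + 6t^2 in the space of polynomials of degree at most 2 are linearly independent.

Take coordinates with respect to the standard basis {1, t, t^2}.
The matrix [u|v|w] has determinant 377.
A nonzero determinant means the columns are linearly independent.

linearly independent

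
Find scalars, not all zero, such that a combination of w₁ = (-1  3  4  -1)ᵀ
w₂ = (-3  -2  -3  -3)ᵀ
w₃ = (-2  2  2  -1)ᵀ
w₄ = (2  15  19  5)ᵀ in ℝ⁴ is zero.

Solve the homogeneous system with w₁, w₂, w₃, w₄ as columns by row-reducing the coefficient matrix.
A generator of the null space is (1, -3, 3, -1).

w₁ - 3w₂ + 3w₃ - w₄ = 0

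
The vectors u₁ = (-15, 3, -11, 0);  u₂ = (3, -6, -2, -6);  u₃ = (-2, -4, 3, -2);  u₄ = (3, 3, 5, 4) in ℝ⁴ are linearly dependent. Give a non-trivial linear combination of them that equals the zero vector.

u₁ + 2u₂ + 3u₄ = 0

Set up α₁u₁ + … + α₄u₄ = 0 and solve the homogeneous system.
One solution (up to scaling) is (1, 2, 0, 3).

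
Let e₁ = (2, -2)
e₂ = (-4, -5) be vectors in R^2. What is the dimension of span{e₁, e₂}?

dim = 2

Apply Gaussian elimination to the matrix whose rows are e₁, e₂.
Exactly 2 pivots survive; hence the rank is 2.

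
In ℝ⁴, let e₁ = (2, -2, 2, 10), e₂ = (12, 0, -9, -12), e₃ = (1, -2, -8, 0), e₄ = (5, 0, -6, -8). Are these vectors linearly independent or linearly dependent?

The matrix [e₁|e₂|e₃|e₄] has determinant 180.
A nonzero determinant means the columns are linearly independent.

linearly independent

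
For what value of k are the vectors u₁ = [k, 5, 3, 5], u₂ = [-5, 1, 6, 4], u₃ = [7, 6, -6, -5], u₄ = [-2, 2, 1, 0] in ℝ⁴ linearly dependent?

The set is linearly dependent precisely when det[u₁; u₂; u₃; u₄] = 0.
The determinant works out to 17*k - 238.
This vanishes exactly when k = 14.

k = 14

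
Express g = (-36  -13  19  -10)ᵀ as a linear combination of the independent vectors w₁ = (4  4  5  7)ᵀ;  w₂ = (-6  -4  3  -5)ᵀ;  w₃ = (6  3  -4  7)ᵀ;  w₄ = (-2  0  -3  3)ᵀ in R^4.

g = 2w₁ + 3w₂ - 3w₃ + 4w₄

Set up the augmented matrix [w₁ | w₂ | w₃ | w₄ | g] and row-reduce.
Back-substitution yields (α₁, …, α₄) = (2, 3, -3, 4).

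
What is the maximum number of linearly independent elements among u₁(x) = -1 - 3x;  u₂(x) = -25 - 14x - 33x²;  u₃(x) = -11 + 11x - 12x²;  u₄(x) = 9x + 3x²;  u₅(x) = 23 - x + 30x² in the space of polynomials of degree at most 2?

3

Pass to coordinate vectors with respect to the basis {1, x, x²}.
Apply Gaussian elimination to the matrix whose rows are u₁, u₂, u₃, u₄, u₅.
Exactly 3 pivots survive; hence the rank is 3.
(With 5 elements in a 3-dimensional space the rank is at most 3.)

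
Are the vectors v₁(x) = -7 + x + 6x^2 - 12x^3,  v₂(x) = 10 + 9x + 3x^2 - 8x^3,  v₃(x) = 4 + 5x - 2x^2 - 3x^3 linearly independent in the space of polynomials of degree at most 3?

Take coordinates with respect to the standard basis {1, x, …, x^3}.
Place the vectors as rows of a 3×4 matrix and reduce to echelon form.
The reduction yields 3 nonzero rows, so the rank is 3.
Since rank = 3 (the number of vectors), the set is linearly independent.

linearly independent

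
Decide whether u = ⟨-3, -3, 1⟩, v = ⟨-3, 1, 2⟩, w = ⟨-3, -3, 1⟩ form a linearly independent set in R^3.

linearly dependent

Two of the vectors are equal, giving an immediate dependence.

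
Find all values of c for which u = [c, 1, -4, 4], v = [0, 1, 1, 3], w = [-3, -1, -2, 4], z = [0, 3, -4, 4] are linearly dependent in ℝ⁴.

Dependence holds iff the 4×4 matrix [u v w z] is singular.
Expanding, det = 54*c + 96.
Solving 54*c + 96 = 0 yields c = -16/9.

c = -16/9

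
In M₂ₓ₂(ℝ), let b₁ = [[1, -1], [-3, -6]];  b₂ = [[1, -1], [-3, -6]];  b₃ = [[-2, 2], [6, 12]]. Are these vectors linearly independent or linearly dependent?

Take coordinates with respect to the standard basis {E₁₁, E₁₂, E₂₁, E₂₂}.
Row-reduce the matrix whose columns are b₁, b₂, b₃.
The reduction yields 1 nonzero row, so the rank is 1.
Since rank 1 < 3, the set is linearly dependent.

linearly dependent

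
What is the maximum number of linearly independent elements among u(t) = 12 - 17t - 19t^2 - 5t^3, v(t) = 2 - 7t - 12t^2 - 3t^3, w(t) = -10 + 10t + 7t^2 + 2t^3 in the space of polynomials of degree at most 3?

Represent each element by its coordinate vector in ℝ⁴.
Put the 4×3 matrix [u|v|w] into echelon form.
There are 2 pivot columns, so rank = 2.

2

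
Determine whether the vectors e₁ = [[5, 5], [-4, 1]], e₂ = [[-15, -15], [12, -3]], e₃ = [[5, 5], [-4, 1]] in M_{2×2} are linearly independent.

Write each element as a coordinate vector in ℝ⁴ using {E₁₁, E₁₂, E₂₁, E₂₂}.
Place the vectors as rows of a 3×4 matrix and reduce to echelon form.
The reduction yields 1 nonzero row, so the rank is 1.
Since rank 1 < 3, the set is linearly dependent.
Indeed 3e₁ + e₂ = 0.

linearly dependent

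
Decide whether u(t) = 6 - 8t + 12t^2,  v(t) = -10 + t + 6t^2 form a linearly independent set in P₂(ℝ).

Write each element as a coordinate vector in ℝ³ using {1, t, t^2}.
Row-reduce the matrix whose columns are u, v.
The reduction yields 2 nonzero rows, so the rank is 2.
Since rank = 2 (the number of vectors), the set is linearly independent.

linearly independent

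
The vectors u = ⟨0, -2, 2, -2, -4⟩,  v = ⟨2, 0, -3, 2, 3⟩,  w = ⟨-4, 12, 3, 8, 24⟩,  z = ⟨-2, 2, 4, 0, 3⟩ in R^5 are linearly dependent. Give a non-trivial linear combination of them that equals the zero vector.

3u - v + w - 3z = 0

Set up α₁u + … + α₄z = 0 and solve the homogeneous system.
One solution (up to scaling) is (3, -1, 1, -3).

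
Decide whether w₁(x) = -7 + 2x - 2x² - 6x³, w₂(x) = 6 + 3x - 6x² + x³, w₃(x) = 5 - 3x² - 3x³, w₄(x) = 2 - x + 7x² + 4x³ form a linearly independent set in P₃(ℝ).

Write each element as a coordinate vector in ℝ⁴ using {1, x, …, x³}.
The matrix [w₁|w₂|w₃|w₄] has determinant -1008.
A nonzero determinant means the columns are linearly independent.

linearly independent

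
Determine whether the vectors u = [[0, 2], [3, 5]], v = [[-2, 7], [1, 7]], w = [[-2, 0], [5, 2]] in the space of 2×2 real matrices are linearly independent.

linearly independent

Take coordinates with respect to the standard basis {E₁₁, E₁₂, E₂₁, E₂₂}.
Row-reduce the matrix whose columns are u, v, w.
The reduction yields 3 nonzero rows, so the rank is 3.
Since rank = 3 (the number of vectors), the set is linearly independent.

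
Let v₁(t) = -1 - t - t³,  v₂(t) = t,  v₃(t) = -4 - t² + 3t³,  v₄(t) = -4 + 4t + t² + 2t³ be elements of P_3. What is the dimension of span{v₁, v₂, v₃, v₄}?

Represent each element by its coordinate vector in ℝ⁴.
Row-reduce the 4×4 matrix with these as rows.
Reduction leaves 4 leading entries, giving rank 4.

dim = 4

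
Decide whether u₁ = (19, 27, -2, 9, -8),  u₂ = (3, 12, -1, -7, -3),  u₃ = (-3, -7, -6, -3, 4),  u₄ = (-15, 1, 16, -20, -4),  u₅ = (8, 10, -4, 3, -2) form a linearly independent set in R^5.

linearly dependent

Row-reduce the matrix whose columns are u₁, u₂, u₃, u₄, u₅.
The reduction yields 3 nonzero rows, so the rank is 3.
Since rank 3 < 5, the set is linearly dependent.
Indeed 3u₁ - 4u₂ + 5u₃ + 2u₄ = 0.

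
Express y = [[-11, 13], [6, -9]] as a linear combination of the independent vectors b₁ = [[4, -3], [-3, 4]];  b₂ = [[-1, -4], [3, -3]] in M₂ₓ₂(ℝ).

y = -3b₁ - b₂

Take coordinate vectors relative to {E₁₁, E₁₂, E₂₁, E₂₂}.
Set up the augmented matrix [b₁ | b₂ | y] and row-reduce.
Back-substitution yields (α₁, α₂) = (-3, -1).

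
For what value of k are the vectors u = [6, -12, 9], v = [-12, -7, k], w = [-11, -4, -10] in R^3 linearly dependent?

k = -41/4

Place the vectors as rows of a 3×3 matrix; dependence ⇔ determinant zero.
The determinant works out to 156*k + 1599.
Setting this to zero gives k = -41/4.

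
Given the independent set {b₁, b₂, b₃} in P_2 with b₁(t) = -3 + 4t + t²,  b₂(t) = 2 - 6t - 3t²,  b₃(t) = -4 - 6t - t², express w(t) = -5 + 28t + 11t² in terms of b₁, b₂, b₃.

w = b₁ - 3b₂ - b₃

Work in coordinates with respect to the standard basis {1, t, t²}.
Write w = a₁b₁ + … + a₃b₃ and equate components.
Row-reducing the augmented matrix gives the unique coefficients (a₁, a₂, a₃) = (1, -3, -1).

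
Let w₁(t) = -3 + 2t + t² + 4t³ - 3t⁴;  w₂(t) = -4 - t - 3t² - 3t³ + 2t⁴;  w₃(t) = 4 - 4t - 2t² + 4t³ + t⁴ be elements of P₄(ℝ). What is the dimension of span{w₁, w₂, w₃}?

Represent each element by its coordinate vector in ℝ⁵.
Row-reduce the 3×5 matrix with these as rows.
There are 3 pivot columns, so rank = 3.

3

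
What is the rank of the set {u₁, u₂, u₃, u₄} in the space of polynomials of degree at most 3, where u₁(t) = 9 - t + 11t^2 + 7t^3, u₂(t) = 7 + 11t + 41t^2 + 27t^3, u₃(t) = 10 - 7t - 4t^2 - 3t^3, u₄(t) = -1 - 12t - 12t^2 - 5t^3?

Pass to coordinate vectors with respect to the basis {1, t, …, t^3}.
Put the 4×4 matrix [u₁|u₂|u₃|u₄] into echelon form.
Reduction leaves 3 leading entries, giving rank 3.

rank 3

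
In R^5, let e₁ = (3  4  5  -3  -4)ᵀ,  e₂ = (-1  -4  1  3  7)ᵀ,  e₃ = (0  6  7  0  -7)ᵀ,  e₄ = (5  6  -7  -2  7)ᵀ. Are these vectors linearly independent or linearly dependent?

Place the vectors as rows of a 4×5 matrix and reduce to echelon form.
The reduction yields 4 nonzero rows, so the rank is 4.
Since rank = 4 (the number of vectors), the set is linearly independent.

linearly independent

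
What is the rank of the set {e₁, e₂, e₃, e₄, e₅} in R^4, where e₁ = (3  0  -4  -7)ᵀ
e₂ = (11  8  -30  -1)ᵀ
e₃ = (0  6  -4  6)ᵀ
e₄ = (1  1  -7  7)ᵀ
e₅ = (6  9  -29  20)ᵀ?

3

Row-reduce the 5×4 matrix with these as rows.
There are 3 pivot columns, so rank = 3.
(With 5 elements in a 4-dimensional space the rank is at most 4.)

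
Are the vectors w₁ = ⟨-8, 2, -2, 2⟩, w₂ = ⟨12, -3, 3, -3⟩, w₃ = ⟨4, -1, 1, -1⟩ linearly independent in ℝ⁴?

Row-reduce the matrix whose columns are w₁, w₂, w₃.
The reduction yields 1 nonzero row, so the rank is 1.
Since rank 1 < 3, the set is linearly dependent.

linearly dependent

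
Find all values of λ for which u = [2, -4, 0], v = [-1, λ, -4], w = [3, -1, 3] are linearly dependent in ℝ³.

λ = -14/3

Place the vectors as rows of a 3×3 matrix; dependence ⇔ determinant zero.
The determinant works out to 6*λ + 28.
This vanishes exactly when λ = -14/3.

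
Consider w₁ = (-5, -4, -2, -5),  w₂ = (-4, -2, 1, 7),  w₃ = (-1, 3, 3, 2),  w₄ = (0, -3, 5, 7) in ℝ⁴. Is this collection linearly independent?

Form the 4×4 matrix with these as columns; its determinant is -1196.
A nonzero determinant means the columns are linearly independent.

linearly independent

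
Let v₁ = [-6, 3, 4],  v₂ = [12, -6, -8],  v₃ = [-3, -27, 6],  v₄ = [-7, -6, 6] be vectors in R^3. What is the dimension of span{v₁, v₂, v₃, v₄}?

2

Apply Gaussian elimination to the matrix whose rows are v₁, v₂, v₃, v₄.
The echelon form has 2 nonzero rows, so the rank is 2.
(With 4 elements in a 3-dimensional space the rank is at most 3.)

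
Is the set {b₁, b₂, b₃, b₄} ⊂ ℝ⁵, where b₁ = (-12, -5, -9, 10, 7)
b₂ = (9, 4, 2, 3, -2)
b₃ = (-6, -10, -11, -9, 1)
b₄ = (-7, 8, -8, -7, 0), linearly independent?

linearly independent

Row-reduce the matrix whose columns are b₁, b₂, b₃, b₄.
The reduction yields 4 nonzero rows, so the rank is 4.
Since rank = 4 (the number of vectors), the set is linearly independent.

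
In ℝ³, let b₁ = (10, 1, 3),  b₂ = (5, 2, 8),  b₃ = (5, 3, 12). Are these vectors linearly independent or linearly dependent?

The matrix [b₁|b₂|b₃] has determinant -5.
A nonzero determinant means the columns are linearly independent.

linearly independent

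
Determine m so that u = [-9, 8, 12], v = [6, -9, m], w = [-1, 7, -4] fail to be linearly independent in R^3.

The set is linearly dependent precisely when det[u; v; w] = 0.
Cofactor expansion gives det = 55*m + 264.
Setting this to zero gives m = -24/5.

m = -24/5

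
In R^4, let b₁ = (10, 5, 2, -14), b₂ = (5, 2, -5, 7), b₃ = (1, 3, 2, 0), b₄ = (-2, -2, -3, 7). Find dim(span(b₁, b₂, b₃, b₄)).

3

Form the matrix with b₁, b₂, b₃, b₄ as columns and reduce.
Exactly 3 pivots survive; hence the rank is 3.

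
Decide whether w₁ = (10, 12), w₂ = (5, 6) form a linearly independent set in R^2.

Row-reduce the matrix whose columns are w₁, w₂.
The reduction yields 1 nonzero row, so the rank is 1.
Since rank 1 < 2, the set is linearly dependent.
Indeed w₁ - 2w₂ = 0.

linearly dependent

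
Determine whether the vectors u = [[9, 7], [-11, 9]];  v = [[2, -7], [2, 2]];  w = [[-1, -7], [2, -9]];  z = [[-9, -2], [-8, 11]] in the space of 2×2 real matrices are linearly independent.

Take coordinates with respect to the standard basis {E₁₁, E₁₂, E₂₁, E₂₂}.
Row-reduce the matrix whose columns are u, v, w, z.
The reduction yields 4 nonzero rows, so the rank is 4.
Since rank = 4 (the number of vectors), the set is linearly independent.

linearly independent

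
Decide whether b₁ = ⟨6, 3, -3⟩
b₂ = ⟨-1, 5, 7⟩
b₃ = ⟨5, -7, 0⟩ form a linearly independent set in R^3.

Place the vectors as rows of a 3×3 matrix and reduce to echelon form.
The reduction yields 3 nonzero rows, so the rank is 3.
Since rank = 3 (the number of vectors), the set is linearly independent.

linearly independent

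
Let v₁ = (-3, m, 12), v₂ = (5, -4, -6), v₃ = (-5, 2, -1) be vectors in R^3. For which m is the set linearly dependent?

The set is linearly dependent precisely when det[v₁; v₂; v₃] = 0.
The determinant works out to 35*m - 168.
This vanishes exactly when m = 24/5.

m = 24/5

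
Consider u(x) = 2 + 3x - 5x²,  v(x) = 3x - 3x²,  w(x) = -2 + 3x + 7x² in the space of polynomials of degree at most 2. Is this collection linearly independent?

Take coordinates with respect to the standard basis {1, x, x²}.
The matrix [u|v|w] has determinant 48.
A nonzero determinant means the columns are linearly independent.

linearly independent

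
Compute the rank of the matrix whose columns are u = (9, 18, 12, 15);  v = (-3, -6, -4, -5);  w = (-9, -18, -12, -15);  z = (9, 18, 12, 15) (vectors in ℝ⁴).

1

Form the matrix with u, v, w, z as columns and reduce.
The echelon form has 1 nonzero row, so the rank is 1.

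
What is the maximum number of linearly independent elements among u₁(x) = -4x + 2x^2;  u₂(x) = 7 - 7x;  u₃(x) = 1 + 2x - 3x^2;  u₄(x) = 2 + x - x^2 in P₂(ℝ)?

Use coordinates relative to {1, x, x^2}.
Form the matrix with u₁, u₂, u₃, u₄ as columns and reduce.
Reduction leaves 3 leading entries, giving rank 3.
(With 4 elements in a 3-dimensional space the rank is at most 3.)

3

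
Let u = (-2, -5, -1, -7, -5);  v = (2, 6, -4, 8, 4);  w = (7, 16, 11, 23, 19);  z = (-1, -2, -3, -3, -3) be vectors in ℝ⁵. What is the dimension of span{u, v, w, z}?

2

Apply Gaussian elimination to the matrix whose rows are u, v, w, z.
There are 2 pivot columns, so rank = 2.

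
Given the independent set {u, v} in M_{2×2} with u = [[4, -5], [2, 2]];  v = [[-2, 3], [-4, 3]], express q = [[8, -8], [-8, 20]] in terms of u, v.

Work in coordinates with respect to the standard basis {E₁₁, E₁₂, E₂₁, E₂₂}.
Write q = α₁u + α₂v and equate components.
The system has the unique solution (α₁, α₂) = (4, 4).

q = 4u + 4v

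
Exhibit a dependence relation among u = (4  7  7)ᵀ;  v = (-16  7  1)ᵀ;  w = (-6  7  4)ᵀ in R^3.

u + v - 2w = 0

Set up α₁u + … + α₃w = 0 and solve the homogeneous system.
A generator of the null space is (1, 1, -2).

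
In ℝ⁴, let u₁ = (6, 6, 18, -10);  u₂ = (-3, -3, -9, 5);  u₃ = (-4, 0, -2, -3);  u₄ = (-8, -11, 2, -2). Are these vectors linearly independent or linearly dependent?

linearly dependent

One vector is a scalar multiple of another, so the set is dependent.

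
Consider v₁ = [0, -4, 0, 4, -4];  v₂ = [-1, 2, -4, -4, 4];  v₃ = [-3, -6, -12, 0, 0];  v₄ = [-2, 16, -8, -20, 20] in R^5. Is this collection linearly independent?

linearly dependent

Row-reduce the matrix whose columns are v₁, v₂, v₃, v₄.
The reduction yields 2 nonzero rows, so the rank is 2.
Since rank 2 < 4, the set is linearly dependent.
Indeed 3v₁ + 3v₂ - v₃ = 0.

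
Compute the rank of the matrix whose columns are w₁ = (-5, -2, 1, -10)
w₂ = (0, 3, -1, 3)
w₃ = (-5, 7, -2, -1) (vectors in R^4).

Row-reduce the 3×4 matrix with these as rows.
Reduction leaves 2 leading entries, giving rank 2.

rank 2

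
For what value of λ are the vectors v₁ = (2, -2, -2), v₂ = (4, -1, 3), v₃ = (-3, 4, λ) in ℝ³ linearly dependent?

Place the vectors as rows of a 3×3 matrix; dependence ⇔ determinant zero.
The determinant works out to 6*λ - 32.
This vanishes exactly when λ = 16/3.

λ = 16/3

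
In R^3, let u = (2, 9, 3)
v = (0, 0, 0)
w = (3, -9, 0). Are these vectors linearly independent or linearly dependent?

One of the vectors is the zero vector, so the set is linearly dependent.

linearly dependent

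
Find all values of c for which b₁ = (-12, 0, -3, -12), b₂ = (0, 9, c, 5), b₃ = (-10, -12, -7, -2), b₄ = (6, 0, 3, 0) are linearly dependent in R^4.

c = 5/8

The set is linearly dependent precisely when det[b₁; b₂; b₃; b₄] = 0.
Expanding, det = 864*c - 540.
Setting this to zero gives c = 5/8.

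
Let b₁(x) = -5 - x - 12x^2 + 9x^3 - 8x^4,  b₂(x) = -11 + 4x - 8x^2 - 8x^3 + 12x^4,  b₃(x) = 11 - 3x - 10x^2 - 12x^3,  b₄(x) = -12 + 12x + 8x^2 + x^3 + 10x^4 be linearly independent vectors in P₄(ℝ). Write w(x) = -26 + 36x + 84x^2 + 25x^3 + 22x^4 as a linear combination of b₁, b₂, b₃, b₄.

Take coordinate vectors relative to {1, x, …, x^4}.
Solve the system with b₁, b₂, b₃, b₄ as columns and w as the right-hand side.
The system has the unique solution (α₁, …, α₄) = (-2, -2, -2, 3).

w = -2b₁ - 2b₂ - 2b₃ + 3b₄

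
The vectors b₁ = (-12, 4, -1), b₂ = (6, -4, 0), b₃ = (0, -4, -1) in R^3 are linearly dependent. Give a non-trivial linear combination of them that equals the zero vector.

b₁ + 2b₂ - b₃ = 0

Write the vectors as columns of a matrix and find a nonzero vector in its null space.
The free variable yields coefficients (1, 2, -1) (any nonzero multiple also works).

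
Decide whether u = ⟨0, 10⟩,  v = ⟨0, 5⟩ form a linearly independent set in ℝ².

linearly dependent

Form the 2×2 matrix with these as columns; its determinant is 0.
A zero determinant means the columns are linearly dependent.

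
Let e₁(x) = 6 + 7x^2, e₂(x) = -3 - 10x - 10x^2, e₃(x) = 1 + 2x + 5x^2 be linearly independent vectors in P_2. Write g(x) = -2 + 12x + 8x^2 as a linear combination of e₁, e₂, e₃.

g = -e₁ - e₂ + e₃

Identify each element with its coordinate vector in ℝ³ via {1, x, x^2}.
Set up the augmented matrix [e₁ | e₂ | e₃ | g] and row-reduce.
The system has the unique solution (α₁, α₂, α₃) = (-1, -1, 1).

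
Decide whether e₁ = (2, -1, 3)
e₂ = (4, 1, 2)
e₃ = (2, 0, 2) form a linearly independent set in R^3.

The matrix [e₁|e₂|e₃] has determinant 2.
A nonzero determinant means the columns are linearly independent.

linearly independent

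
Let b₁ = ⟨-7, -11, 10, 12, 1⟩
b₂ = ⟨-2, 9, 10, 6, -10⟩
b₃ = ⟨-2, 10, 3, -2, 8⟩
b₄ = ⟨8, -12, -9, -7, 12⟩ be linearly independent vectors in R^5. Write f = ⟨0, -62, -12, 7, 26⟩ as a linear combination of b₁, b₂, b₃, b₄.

Write f = c₁b₁ + … + c₄b₄ and equate components.
Row-reducing the augmented matrix gives the unique coefficients (c₁, …, c₄) = (2, -2, -1, 1).

f = 2b₁ - 2b₂ - b₃ + b₄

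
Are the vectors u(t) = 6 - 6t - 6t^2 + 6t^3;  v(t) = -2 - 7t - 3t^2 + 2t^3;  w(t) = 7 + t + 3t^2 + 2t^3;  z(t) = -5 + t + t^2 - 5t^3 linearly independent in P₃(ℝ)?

linearly independent

Take coordinates with respect to the standard basis {1, t, …, t^3}.
Row-reduce the matrix whose columns are u, v, w, z.
The reduction yields 4 nonzero rows, so the rank is 4.
Since rank = 4 (the number of vectors), the set is linearly independent.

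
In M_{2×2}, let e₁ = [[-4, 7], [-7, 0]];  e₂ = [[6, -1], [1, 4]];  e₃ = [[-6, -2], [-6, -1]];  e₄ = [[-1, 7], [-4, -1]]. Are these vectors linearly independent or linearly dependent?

Take coordinates with respect to the standard basis {E₁₁, E₁₂, E₂₁, E₂₂}.
The matrix [e₁|e₂|e₃|e₄] has determinant -490.
A nonzero determinant means the columns are linearly independent.

linearly independent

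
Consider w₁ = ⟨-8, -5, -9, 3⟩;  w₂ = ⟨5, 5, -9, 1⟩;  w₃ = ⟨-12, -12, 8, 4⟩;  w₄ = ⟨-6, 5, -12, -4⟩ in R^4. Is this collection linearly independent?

linearly independent

Form the 4×4 matrix with these as columns; its determinant is 2036.
A nonzero determinant means the columns are linearly independent.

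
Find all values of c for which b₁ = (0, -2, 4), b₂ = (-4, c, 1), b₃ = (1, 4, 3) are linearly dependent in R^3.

The vectors are dependent exactly when the determinant of the matrix with rows b₁, b₂, b₃ vanishes.
Expanding, det = -4*c - 90.
Setting this to zero gives c = -45/2.

c = -45/2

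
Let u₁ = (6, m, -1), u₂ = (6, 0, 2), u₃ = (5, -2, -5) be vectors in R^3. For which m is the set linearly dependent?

Place the vectors as rows of a 3×3 matrix; dependence ⇔ determinant zero.
The determinant works out to 40*m + 36.
Solving 40*m + 36 = 0 yields m = -9/10.

m = -9/10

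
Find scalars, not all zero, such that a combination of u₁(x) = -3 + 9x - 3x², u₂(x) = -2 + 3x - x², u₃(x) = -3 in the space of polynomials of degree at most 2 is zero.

Write each element as a vector in ℝ³ using {1, x, x²}.
Solve the homogeneous system with u₁, u₂, u₃ as columns by row-reducing the coefficient matrix.
A generator of the null space is (1, -3, 1).

u₁ - 3u₂ + u₃ = 0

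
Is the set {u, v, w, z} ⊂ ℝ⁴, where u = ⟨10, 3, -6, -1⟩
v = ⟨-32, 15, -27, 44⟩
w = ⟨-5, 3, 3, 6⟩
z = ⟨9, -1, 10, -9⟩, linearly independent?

linearly dependent

Row-reduce the matrix whose columns are u, v, w, z.
The reduction yields 3 nonzero rows, so the rank is 3.
Since rank 3 < 4, the set is linearly dependent.
Indeed u - v + 3w - 3z = 0.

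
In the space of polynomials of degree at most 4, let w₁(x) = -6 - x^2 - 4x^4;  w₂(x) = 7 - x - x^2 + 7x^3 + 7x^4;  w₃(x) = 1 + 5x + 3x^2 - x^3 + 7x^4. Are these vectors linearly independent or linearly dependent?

linearly independent

Write each element as a coordinate vector in ℝ⁵ using {1, x, …, x^4}.
Place the vectors as rows of a 3×5 matrix and reduce to echelon form.
The reduction yields 3 nonzero rows, so the rank is 3.
Since rank = 3 (the number of vectors), the set is linearly independent.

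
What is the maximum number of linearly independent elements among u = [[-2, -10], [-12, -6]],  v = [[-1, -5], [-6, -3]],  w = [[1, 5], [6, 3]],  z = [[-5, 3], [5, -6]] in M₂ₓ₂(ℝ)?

2

Pass to coordinate vectors with respect to the basis {E₁₁, E₁₂, E₂₁, E₂₂}.
Row-reduce the 4×4 matrix with these as rows.
The echelon form has 2 nonzero rows, so the rank is 2.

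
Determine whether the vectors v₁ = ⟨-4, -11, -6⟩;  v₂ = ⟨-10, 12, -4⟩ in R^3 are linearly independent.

linearly independent

Row-reduce the matrix whose columns are v₁, v₂.
The reduction yields 2 nonzero rows, so the rank is 2.
Since rank = 2 (the number of vectors), the set is linearly independent.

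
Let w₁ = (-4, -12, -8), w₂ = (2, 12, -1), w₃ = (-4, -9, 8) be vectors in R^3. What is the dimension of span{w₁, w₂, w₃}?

Put the 3×3 matrix [w₁|w₂|w₃] into echelon form.
There are 3 pivot columns, so rank = 3.

dim = 3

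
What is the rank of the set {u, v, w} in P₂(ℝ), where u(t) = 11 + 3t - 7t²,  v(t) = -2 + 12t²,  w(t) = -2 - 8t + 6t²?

rank 3

Represent each element by its coordinate vector in ℝ³.
Row-reduce the 3×3 matrix with these as rows.
The echelon form has 3 nonzero rows, so the rank is 3.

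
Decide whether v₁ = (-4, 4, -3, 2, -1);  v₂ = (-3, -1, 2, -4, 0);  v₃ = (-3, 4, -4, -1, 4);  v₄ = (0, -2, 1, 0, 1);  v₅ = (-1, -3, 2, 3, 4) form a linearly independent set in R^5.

Row-reduce the matrix whose columns are v₁, v₂, v₃, v₄, v₅.
The reduction yields 5 nonzero rows, so the rank is 5.
Since rank = 5 (the number of vectors), the set is linearly independent.

linearly independent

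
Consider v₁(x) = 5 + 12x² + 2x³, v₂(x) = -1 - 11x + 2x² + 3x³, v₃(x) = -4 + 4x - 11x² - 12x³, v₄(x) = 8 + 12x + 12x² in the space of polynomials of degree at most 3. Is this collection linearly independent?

linearly independent

Take coordinates with respect to the standard basis {1, x, …, x³}.
Row-reduce the matrix whose columns are v₁, v₂, v₃, v₄.
The reduction yields 4 nonzero rows, so the rank is 4.
Since rank = 4 (the number of vectors), the set is linearly independent.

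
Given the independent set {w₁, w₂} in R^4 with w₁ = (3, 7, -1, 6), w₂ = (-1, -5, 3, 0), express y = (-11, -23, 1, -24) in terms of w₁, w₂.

y = -4w₁ - w₂

Set up the augmented matrix [w₁ | w₂ | y] and row-reduce.
Row-reducing the augmented matrix gives the unique coefficients (a₁, a₂) = (-4, -1).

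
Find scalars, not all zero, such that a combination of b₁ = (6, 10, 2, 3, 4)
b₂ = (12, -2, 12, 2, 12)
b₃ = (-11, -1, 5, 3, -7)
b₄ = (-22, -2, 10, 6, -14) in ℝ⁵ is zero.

2b₃ - b₄ = 0

Solve the homogeneous system with b₁, b₂, b₃, b₄ as columns by row-reducing the coefficient matrix.
The free variable yields coefficients (0, 0, 2, -1) (any nonzero multiple also works).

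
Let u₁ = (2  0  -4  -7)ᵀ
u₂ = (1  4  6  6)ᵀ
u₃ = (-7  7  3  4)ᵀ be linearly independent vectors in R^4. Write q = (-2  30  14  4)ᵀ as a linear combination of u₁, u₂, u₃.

q = 4u₁ + 4u₂ + 2u₃

Write q = α₁u₁ + … + α₃u₃ and equate components.
Back-substitution yields (α₁, α₂, α₃) = (4, 4, 2).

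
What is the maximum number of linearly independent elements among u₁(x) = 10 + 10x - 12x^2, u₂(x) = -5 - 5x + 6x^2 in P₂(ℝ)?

Use coordinates relative to {1, x, x^2}.
Form the matrix with u₁, u₂ as columns and reduce.
Reduction leaves 1 leading entry, giving rank 1.

1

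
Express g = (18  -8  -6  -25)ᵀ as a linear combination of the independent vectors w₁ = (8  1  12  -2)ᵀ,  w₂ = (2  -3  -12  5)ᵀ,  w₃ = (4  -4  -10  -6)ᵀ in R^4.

Solve the system with w₁, w₂, w₃ as columns and g as the right-hand side.
Back-substitution yields (a₁, a₂, a₃) = (1, -1, 3).

g = w₁ - w₂ + 3w₃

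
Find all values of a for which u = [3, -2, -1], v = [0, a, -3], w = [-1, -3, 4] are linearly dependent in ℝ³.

The set is linearly dependent precisely when det[u; v; w] = 0.
Cofactor expansion gives det = 11*a - 33.
This vanishes exactly when a = 3.

a = 3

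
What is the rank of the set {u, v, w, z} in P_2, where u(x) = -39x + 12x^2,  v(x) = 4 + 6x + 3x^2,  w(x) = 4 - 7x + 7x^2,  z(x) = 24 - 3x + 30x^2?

Use coordinates relative to {1, x, x^2}.
Apply Gaussian elimination to the matrix whose rows are u, v, w, z.
There are 2 pivot columns, so rank = 2.
(With 4 elements in a 3-dimensional space the rank is at most 3.)

rank 2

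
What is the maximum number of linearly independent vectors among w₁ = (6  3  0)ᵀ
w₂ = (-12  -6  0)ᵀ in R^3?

1

Apply Gaussian elimination to the matrix whose rows are w₁, w₂.
The echelon form has 1 nonzero row, so the rank is 1.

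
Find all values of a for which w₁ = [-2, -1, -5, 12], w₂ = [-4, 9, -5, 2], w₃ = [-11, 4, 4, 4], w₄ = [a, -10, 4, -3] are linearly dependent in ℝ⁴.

a = 27/4

The vectors are dependent exactly when the determinant of the matrix with rows w₁, w₂, w₃, w₄ vanishes.
Cofactor expansion gives det = 5670 - 840*a.
Solving 5670 - 840*a = 0 yields a = 27/4.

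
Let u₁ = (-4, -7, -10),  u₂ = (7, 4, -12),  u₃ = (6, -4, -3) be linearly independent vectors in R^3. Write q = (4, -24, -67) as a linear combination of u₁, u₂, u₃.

q = 4u₁ + 2u₂ + u₃

Since u₁, u₂, u₃ are independent, the coefficients expressing q are uniquely determined by a linear system.
Back-substitution yields (α₁, α₂, α₃) = (4, 2, 1).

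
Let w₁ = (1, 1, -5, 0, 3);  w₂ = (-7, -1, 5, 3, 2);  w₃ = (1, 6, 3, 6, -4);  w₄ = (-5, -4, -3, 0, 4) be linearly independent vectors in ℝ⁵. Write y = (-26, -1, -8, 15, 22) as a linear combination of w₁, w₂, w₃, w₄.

y = 4w₁ + 3w₂ + w₃ + 2w₄

Solve the system with w₁, w₂, w₃, w₄ as columns and y as the right-hand side.
The system has the unique solution (a₁, …, a₄) = (4, 3, 1, 2).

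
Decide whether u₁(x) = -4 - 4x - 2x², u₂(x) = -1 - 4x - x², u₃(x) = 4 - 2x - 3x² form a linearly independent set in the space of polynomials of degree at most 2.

Take coordinates with respect to the standard basis {1, x, x²}.
Row-reduce the matrix whose columns are u₁, u₂, u₃.
The reduction yields 3 nonzero rows, so the rank is 3.
Since rank = 3 (the number of vectors), the set is linearly independent.

linearly independent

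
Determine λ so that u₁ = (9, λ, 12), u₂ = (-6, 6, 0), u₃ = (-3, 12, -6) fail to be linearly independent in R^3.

λ = -27

The set is linearly dependent precisely when det[u₁; u₂; u₃] = 0.
Expanding, det = -36*λ - 972.
This vanishes exactly when λ = -27.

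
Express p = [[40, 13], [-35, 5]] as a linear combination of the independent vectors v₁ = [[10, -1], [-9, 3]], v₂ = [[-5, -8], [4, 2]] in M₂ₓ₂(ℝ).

Work in coordinates with respect to the standard basis {E₁₁, E₁₂, E₂₁, E₂₂}.
Since v₁, v₂ are independent, the coefficients expressing p are uniquely determined by a linear system.
Row-reducing the augmented matrix gives the unique coefficients (α₁, α₂) = (3, -2).

p = 3v₁ - 2v₂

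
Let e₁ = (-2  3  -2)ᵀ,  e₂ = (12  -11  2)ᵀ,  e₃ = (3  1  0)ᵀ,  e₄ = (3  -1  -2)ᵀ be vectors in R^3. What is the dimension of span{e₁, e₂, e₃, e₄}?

Row-reduce the 4×3 matrix with these as rows.
There are 3 pivot columns, so rank = 3.
(With 4 elements in a 3-dimensional space the rank is at most 3.)

dim = 3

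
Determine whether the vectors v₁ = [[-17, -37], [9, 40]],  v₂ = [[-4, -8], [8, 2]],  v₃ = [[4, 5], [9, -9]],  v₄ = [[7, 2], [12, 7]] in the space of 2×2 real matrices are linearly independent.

linearly dependent

Take coordinates with respect to the standard basis {E₁₁, E₁₂, E₂₁, E₂₂}.
Form the 4×4 matrix with these as columns; its determinant is 0.
A zero determinant means the columns are linearly dependent.
Indeed v₁ - 3v₂ + 3v₃ - v₄ = 0.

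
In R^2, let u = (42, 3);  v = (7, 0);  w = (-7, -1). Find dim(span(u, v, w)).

Row-reduce the 3×2 matrix with these as rows.
Exactly 2 pivots survive; hence the rank is 2.
(With 3 elements in a 2-dimensional space the rank is at most 2.)

dim = 2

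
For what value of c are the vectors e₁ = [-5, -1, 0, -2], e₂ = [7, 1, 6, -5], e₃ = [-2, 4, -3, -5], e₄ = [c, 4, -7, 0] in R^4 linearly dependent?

c = -32/11

Place the vectors as rows of a 4×4 matrix; dependence ⇔ determinant zero.
Cofactor expansion gives det = -99*c - 288.
Setting this to zero gives c = -32/11.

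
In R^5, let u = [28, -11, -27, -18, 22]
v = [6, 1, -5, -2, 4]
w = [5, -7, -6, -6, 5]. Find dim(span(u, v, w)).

Apply Gaussian elimination to the matrix whose rows are u, v, w.
There are 2 pivot columns, so rank = 2.

2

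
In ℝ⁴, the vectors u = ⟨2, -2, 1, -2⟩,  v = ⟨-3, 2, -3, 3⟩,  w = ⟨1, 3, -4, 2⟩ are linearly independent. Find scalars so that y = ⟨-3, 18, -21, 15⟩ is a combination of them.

Since u, v, w are independent, the coefficients expressing y are uniquely determined by a linear system.
The system has the unique solution (α₁, α₂, α₃) = (-2, 1, 4).

y = -2u + v + 4w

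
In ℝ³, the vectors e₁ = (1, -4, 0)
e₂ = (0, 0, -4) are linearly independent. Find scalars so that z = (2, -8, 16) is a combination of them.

Solve the system with e₁, e₂ as columns and z as the right-hand side.
Row-reducing the augmented matrix gives the unique coefficients (α₁, α₂) = (2, -4).

z = 2e₁ - 4e₂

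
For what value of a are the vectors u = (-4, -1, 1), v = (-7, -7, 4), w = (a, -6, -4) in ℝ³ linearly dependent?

Place the vectors as rows of a 3×3 matrix; dependence ⇔ determinant zero.
Expanding, det = 3*a - 138.
This vanishes exactly when a = 46.

a = 46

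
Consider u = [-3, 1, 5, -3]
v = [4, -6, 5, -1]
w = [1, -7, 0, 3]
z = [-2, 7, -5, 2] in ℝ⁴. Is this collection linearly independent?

linearly independent

Row-reduce the matrix whose columns are u, v, w, z.
The reduction yields 4 nonzero rows, so the rank is 4.
Since rank = 4 (the number of vectors), the set is linearly independent.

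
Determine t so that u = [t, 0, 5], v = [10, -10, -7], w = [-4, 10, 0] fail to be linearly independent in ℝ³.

t = -30/7

The set is linearly dependent precisely when det[u; v; w] = 0.
Expanding, det = 70*t + 300.
Setting this to zero gives t = -30/7.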